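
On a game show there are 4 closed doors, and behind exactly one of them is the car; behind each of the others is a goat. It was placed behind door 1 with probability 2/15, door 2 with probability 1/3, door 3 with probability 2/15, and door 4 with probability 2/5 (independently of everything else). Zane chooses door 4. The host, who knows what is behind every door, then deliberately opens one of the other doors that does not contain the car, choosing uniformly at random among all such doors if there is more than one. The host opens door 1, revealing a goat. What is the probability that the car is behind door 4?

4/11

Consider each possible location of the car in turn.
If it is behind door 1 (prior 2/15): the host opened door 1, so this case is ruled out; weight (2/15)·0 = 0.
If it is behind door 2 (prior 1/3): the host has 2 equally likely choices, so probability 1/2; weight (1/3)·(1/2) = 1/6.
If it is behind door 3 (prior 2/15): the host has 2 equally likely choices, so probability 1/2; weight (2/15)·(1/2) = 1/15.
If it is behind door 4 (prior 2/5): the host has 3 equally likely choices, so probability 1/3; weight (2/5)·(1/3) = 2/15.
The weights sum to 11/30.
So P(the car behind door 4 | the host opened door 1) = (2/15) / (11/30) = 4/11.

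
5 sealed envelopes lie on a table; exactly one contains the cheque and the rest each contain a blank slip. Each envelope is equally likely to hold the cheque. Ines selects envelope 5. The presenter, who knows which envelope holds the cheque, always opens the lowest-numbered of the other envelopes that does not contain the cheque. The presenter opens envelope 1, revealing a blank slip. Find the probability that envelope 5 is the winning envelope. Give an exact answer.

Condition on the true location of the cheque.
If it is in envelope 1 (prior 1/5): the presenter opened envelope 1, so this case is ruled out; weight (1/5)·0 = 0.
If it is in any of envelopes 2, 3, 4, and 5 (prior 1/5 each): envelope 1 is the lowest-numbered option available, probability 1; weight (1/5)·1 = 1/5 each.
The weights sum to 4/5.
So P(the cheque in envelope 5 | the presenter opened envelope 1) = (1/5) / (4/5) = 1/4.

1/4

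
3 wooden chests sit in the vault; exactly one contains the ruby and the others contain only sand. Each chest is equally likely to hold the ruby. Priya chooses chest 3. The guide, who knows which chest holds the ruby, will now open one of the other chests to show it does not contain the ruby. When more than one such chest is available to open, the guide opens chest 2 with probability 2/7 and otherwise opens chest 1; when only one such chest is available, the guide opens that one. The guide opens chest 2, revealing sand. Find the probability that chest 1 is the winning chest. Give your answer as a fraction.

7/9

Consider each possible location of the ruby in turn.
If it is in chest 1 (prior 1/3): only chest 2 is available, probability 1; weight (1/3)·1 = 1/3.
If it is in chest 2 (prior 1/3): the guide opened chest 2, so this case is ruled out; weight (1/3)·0 = 0.
If it is in chest 3 (prior 1/3): chest 2 is available, opened with probability 2/7; weight (1/3)·(2/7) = 2/21.
The weights sum to 3/7.
So P(the ruby in chest 1 | the guide opened chest 2) = (1/3) / (3/7) = 7/9.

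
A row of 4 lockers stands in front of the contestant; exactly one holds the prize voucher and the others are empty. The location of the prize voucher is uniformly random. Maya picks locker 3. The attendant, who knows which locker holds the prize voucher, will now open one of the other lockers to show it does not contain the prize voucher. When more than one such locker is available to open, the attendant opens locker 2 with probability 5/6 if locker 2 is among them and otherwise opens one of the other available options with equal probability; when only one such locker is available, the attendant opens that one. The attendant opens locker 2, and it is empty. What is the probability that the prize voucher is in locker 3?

Consider each possible location of the prize voucher in turn.
If it is in any of lockers 1, 3, and 4 (prior 1/4 each): locker 2 is available, opened with probability 5/6; weight (1/4)·(5/6) = 5/24 each.
If it is in locker 2 (prior 1/4): the attendant opened locker 2, so this case is ruled out; weight (1/4)·0 = 0.
The weights sum to 5/8.
So P(the prize voucher in locker 3 | the attendant opened locker 2) = (5/24) / (5/8) = 1/3.

1/3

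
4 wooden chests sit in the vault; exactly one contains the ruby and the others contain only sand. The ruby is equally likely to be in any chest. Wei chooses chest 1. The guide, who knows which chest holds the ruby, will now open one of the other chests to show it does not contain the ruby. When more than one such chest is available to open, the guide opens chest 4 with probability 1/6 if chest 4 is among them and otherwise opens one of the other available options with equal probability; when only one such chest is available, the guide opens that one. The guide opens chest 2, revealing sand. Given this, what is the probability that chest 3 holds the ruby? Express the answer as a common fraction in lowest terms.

Condition on the true location of the ruby.
If it is in chest 1 (prior 1/4): chest 4 is available but not opened; chest 2 gets probability (1 − 1/6)/2 = 5/12; weight (1/4)·(5/12) = 5/48.
If it is in chest 2 (prior 1/4): the guide opened chest 2, so this case is ruled out; weight (1/4)·0 = 0.
If it is in chest 3 (prior 1/4): chest 4 is available but not opened, probability 5/6; weight (1/4)·(5/6) = 5/24.
If it is in chest 4 (prior 1/4): chest 4 holds the prize so is unavailable; the guide chooses uniformly among the 2 others, probability 1/2; weight (1/4)·(1/2) = 1/8.
The weights sum to 7/16.
So P(the ruby in chest 3 | the guide opened chest 2) = (5/24) / (7/16) = 10/21.

10/21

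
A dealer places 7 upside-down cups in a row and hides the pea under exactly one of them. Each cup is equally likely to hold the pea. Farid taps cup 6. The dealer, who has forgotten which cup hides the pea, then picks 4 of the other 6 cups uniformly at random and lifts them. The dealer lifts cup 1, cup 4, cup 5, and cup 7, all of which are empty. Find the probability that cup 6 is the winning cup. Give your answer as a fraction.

1/3

Apply Bayes' rule, conditioning on where the pea actually is.
If it is under any of cups 1, 4, 5, and 7 (prior 1/7 each): that cup was opened and seen not to hold the prize — ruled out; weight (1/7)·0 = 0 each.
If it is under any of cups 2, 3, and 6 (prior 1/7 each): the dealer picks exactly this set with probability 1/15 regardless, and none is the prize; weight (1/7)·(1/15) = 1/105 each.
The weights sum to 1/35.
So P(the pea under cup 6 | the dealer opened cup 1, cup 4, cup 5, and cup 7) = (1/105) / (1/35) = 1/3.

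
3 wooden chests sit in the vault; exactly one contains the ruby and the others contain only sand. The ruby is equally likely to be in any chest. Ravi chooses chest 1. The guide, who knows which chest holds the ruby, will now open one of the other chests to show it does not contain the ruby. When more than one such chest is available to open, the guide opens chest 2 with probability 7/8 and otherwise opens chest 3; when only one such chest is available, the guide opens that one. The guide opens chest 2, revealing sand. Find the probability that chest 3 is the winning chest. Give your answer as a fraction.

8/15

Apply Bayes' rule, conditioning on where the ruby actually is.
If it is in chest 1 (prior 1/3): chest 2 is available, opened with probability 7/8; weight (1/3)·(7/8) = 7/24.
If it is in chest 2 (prior 1/3): the guide opened chest 2, so this case is ruled out; weight (1/3)·0 = 0.
If it is in chest 3 (prior 1/3): only chest 2 is available, probability 1; weight (1/3)·1 = 1/3.
The weights sum to 5/8.
So P(the ruby in chest 3 | the guide opened chest 2) = (1/3) / (5/8) = 8/15.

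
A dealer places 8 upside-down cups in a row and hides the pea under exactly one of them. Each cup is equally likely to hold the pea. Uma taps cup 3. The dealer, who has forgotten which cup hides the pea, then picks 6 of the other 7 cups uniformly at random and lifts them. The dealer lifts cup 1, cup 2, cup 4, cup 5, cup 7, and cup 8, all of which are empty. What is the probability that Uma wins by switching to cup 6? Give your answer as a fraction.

1/2

Because the dealer chose which cups to lift without knowing where the pea is, the choice is independent of the prize location. Learning that none of the 6 opened cups holds the pea simply rules out those 6 locations and leaves the remaining 2 cups still equally likely by symmetry.
So P(the pea under cup 6) = 1/2.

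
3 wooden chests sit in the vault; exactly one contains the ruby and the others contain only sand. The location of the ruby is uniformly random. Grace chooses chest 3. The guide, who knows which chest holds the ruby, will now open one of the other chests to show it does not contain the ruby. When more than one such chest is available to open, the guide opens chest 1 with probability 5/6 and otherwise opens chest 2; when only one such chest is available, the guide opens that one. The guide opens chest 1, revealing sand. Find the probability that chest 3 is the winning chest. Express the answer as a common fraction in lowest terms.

5/11

Consider each possible location of the ruby in turn.
If it is in chest 1 (prior 1/3): the guide opened chest 1, so this case is ruled out; weight (1/3)·0 = 0.
If it is in chest 2 (prior 1/3): only chest 1 is available, probability 1; weight (1/3)·1 = 1/3.
If it is in chest 3 (prior 1/3): chest 1 is available, opened with probability 5/6; weight (1/3)·(5/6) = 5/18.
The weights sum to 11/18.
So P(the ruby in chest 3 | the guide opened chest 1) = (5/18) / (11/18) = 5/11.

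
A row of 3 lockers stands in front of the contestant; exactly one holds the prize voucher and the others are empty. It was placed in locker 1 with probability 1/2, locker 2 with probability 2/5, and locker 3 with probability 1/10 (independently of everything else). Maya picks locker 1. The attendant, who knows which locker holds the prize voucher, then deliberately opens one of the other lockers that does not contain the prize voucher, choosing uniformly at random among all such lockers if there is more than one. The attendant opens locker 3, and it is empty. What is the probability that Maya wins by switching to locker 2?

Condition on the true location of the prize voucher.
If it is in locker 1 (prior 1/2): the attendant has 2 equally likely choices, so probability 1/2; weight (1/2)·(1/2) = 1/4.
If it is in locker 2 (prior 2/5): the attendant has no choice, probability 1; weight (2/5)·1 = 2/5.
If it is in locker 3 (prior 1/10): the attendant opened locker 3, so this case is ruled out; weight (1/10)·0 = 0.
The weights sum to 13/20.
So P(the prize voucher in locker 2 | the attendant opened locker 3) = (2/5) / (13/20) = 8/13.

8/13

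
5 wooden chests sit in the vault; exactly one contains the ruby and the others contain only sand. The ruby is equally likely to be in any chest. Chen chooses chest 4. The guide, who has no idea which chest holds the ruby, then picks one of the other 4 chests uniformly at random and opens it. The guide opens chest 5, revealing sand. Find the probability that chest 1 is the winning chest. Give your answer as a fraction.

1/4

Apply Bayes' rule, conditioning on where the ruby actually is.
If it is in any of chests 1, 2, 3, and 4 (prior 1/5 each): the guide picks chest 5 with probability 1/4 regardless, and it is not the prize; weight (1/5)·(1/4) = 1/20 each.
If it is in chest 5 (prior 1/5): the guide opened chest 5, so this case is ruled out; weight (1/5)·0 = 0.
The weights sum to 1/5.
So P(the ruby in chest 1 | the guide opened chest 5) = (1/20) / (1/5) = 1/4.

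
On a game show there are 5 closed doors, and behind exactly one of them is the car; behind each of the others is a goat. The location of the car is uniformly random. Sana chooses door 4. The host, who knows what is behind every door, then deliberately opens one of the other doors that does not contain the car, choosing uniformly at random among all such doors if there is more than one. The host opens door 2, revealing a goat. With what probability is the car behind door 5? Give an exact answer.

4/15

Condition on the true location of the car.
If it is behind any of doors 1, 3, and 5 (prior 1/5 each): the host has 3 equally likely choices, so probability 1/3; weight (1/5)·(1/3) = 1/15 each.
If it is behind door 2 (prior 1/5): the host opened door 2, so this case is ruled out; weight (1/5)·0 = 0.
If it is behind door 4 (prior 1/5): the host has 4 equally likely choices, so probability 1/4; weight (1/5)·(1/4) = 1/20.
The weights sum to 1/4.
So P(the car behind door 5 | the host opened door 2) = (1/15) / (1/4) = 4/15.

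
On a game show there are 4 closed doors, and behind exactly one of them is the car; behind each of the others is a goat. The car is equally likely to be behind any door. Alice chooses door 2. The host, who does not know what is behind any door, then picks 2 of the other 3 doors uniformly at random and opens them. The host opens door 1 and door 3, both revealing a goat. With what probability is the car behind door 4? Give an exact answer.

Consider each possible location of the car in turn.
If it is behind either of doors 1 and 3 (prior 1/4 each): that door was opened and seen not to hold the prize — ruled out; weight (1/4)·0 = 0 each.
If it is behind either of doors 2 and 4 (prior 1/4 each): the host picks exactly this set with probability 1/3 regardless, and none is the prize; weight (1/4)·(1/3) = 1/12 each.
The weights sum to 1/6.
So P(the car behind door 4 | the host opened door 1 and door 3) = (1/12) / (1/6) = 1/2.

1/2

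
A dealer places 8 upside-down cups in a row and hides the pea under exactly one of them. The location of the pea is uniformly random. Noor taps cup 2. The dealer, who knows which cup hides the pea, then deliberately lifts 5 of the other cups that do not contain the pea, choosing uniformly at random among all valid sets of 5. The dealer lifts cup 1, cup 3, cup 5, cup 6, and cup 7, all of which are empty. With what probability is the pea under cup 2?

1/8

Consider each possible location of the pea in turn.
If it is under any of cups 1, 3, 5, 6, and 7 (prior 1/8 each): that cup was opened and seen not to hold the prize — ruled out; weight (1/8)·0 = 0 each.
If it is under cup 2 (prior 1/8): the dealer has 21 equally likely choices, so probability 1/21; weight (1/8)·(1/21) = 1/168.
If it is under either of cups 4 and 8 (prior 1/8 each): the dealer has 6 equally likely choices, so probability 1/6; weight (1/8)·(1/6) = 1/48 each.
The weights sum to 1/21.
So P(the pea under cup 2 | the dealer opened cup 1, cup 3, cup 5, cup 6, and cup 7) = (1/168) / (1/21) = 1/8.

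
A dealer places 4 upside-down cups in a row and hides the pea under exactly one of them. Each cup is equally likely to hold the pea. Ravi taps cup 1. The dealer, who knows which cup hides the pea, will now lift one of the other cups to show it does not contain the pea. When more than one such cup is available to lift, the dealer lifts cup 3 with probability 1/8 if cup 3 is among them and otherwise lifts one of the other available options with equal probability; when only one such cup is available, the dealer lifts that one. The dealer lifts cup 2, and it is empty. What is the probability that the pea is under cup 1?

7/29

Condition on the true location of the pea.
If it is under cup 1 (prior 1/4): cup 3 is available but not opened; cup 2 gets probability (1 − 1/8)/2 = 7/16; weight (1/4)·(7/16) = 7/64.
If it is under cup 2 (prior 1/4): the dealer opened cup 2, so this case is ruled out; weight (1/4)·0 = 0.
If it is under cup 3 (prior 1/4): cup 3 holds the prize so is unavailable; the dealer chooses uniformly among the 2 others, probability 1/2; weight (1/4)·(1/2) = 1/8.
If it is under cup 4 (prior 1/4): cup 3 is available but not opened, probability 7/8; weight (1/4)·(7/8) = 7/32.
The weights sum to 29/64.
So P(the pea under cup 1 | the dealer opened cup 2) = (7/64) / (29/64) = 7/29.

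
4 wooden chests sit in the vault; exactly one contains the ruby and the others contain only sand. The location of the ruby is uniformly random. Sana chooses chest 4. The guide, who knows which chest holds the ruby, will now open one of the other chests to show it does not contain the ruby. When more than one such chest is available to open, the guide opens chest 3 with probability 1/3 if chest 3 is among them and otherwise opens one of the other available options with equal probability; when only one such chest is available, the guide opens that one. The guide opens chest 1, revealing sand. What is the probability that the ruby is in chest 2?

4/9

Consider each possible location of the ruby in turn.
If it is in chest 1 (prior 1/4): the guide opened chest 1, so this case is ruled out; weight (1/4)·0 = 0.
If it is in chest 2 (prior 1/4): chest 3 is available but not opened, probability 2/3; weight (1/4)·(2/3) = 1/6.
If it is in chest 3 (prior 1/4): chest 3 holds the prize so is unavailable; the guide chooses uniformly among the 2 others, probability 1/2; weight (1/4)·(1/2) = 1/8.
If it is in chest 4 (prior 1/4): chest 3 is available but not opened; chest 1 gets probability (1 − 1/3)/2 = 1/3; weight (1/4)·(1/3) = 1/12.
The weights sum to 3/8.
So P(the ruby in chest 2 | the guide opened chest 1) = (1/6) / (3/8) = 4/9.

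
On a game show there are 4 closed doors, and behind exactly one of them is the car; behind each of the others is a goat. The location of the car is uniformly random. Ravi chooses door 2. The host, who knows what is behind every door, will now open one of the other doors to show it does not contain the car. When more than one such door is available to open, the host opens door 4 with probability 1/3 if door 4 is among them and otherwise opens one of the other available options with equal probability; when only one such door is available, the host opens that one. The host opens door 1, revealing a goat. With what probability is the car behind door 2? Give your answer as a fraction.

2/9

Consider each possible location of the car in turn.
If it is behind door 1 (prior 1/4): the host opened door 1, so this case is ruled out; weight (1/4)·0 = 0.
If it is behind door 2 (prior 1/4): door 4 is available but not opened; door 1 gets probability (1 − 1/3)/2 = 1/3; weight (1/4)·(1/3) = 1/12.
If it is behind door 3 (prior 1/4): door 4 is available but not opened, probability 2/3; weight (1/4)·(2/3) = 1/6.
If it is behind door 4 (prior 1/4): door 4 holds the prize so is unavailable; the host chooses uniformly among the 2 others, probability 1/2; weight (1/4)·(1/2) = 1/8.
The weights sum to 3/8.
So P(the car behind door 2 | the host opened door 1) = (1/12) / (3/8) = 2/9.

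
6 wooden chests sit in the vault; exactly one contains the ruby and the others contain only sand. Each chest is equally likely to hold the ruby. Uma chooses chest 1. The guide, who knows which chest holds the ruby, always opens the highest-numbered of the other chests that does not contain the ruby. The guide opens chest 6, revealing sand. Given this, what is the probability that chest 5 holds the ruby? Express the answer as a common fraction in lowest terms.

1/5

Apply Bayes' rule, conditioning on where the ruby actually is.
If it is in any of chests 1, 2, 3, 4, and 5 (prior 1/6 each): chest 6 is the highest-numbered option available, probability 1; weight (1/6)·1 = 1/6 each.
If it is in chest 6 (prior 1/6): the guide opened chest 6, so this case is ruled out; weight (1/6)·0 = 0.
The weights sum to 5/6.
So P(the ruby in chest 5 | the guide opened chest 6) = (1/6) / (5/6) = 1/5.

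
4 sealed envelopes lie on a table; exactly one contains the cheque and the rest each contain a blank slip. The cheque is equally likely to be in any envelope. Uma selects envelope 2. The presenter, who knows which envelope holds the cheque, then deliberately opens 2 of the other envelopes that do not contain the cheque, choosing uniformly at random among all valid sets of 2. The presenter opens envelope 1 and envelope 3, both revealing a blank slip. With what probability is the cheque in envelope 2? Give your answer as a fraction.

1/4

Condition on the true location of the cheque.
If it is in either of envelopes 1 and 3 (prior 1/4 each): that envelope was opened and seen not to hold the prize — ruled out; weight (1/4)·0 = 0 each.
If it is in envelope 2 (prior 1/4): the presenter has 3 equally likely choices, so probability 1/3; weight (1/4)·(1/3) = 1/12.
If it is in envelope 4 (prior 1/4): the presenter has no choice, probability 1; weight (1/4)·1 = 1/4.
The weights sum to 1/3.
So P(the cheque in envelope 2 | the presenter opened envelope 1 and envelope 3) = (1/12) / (1/3) = 1/4.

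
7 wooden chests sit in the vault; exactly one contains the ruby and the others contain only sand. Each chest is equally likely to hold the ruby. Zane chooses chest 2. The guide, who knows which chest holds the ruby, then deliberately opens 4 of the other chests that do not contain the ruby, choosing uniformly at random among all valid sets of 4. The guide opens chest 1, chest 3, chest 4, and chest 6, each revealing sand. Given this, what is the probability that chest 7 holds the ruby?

3/7

Condition on the true location of the ruby.
If it is in any of chests 1, 3, 4, and 6 (prior 1/7 each): that chest was opened and seen not to hold the prize — ruled out; weight (1/7)·0 = 0 each.
If it is in chest 2 (prior 1/7): the guide has 15 equally likely choices, so probability 1/15; weight (1/7)·(1/15) = 1/105.
If it is in either of chests 5 and 7 (prior 1/7 each): the guide has 5 equally likely choices, so probability 1/5; weight (1/7)·(1/5) = 1/35 each.
The weights sum to 1/15.
So P(the ruby in chest 7 | the guide opened chest 1, chest 3, chest 4, and chest 6) = (1/35) / (1/15) = 3/7.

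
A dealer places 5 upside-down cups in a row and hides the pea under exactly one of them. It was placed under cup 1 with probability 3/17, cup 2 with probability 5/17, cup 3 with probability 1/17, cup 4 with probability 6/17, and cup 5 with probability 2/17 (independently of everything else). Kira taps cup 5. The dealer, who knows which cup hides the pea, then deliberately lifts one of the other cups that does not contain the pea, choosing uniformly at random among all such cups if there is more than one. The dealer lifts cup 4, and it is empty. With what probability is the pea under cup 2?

Apply Bayes' rule, conditioning on where the pea actually is.
If it is under cup 1 (prior 3/17): the dealer has 3 equally likely choices, so probability 1/3; weight (3/17)·(1/3) = 1/17.
If it is under cup 2 (prior 5/17): the dealer has 3 equally likely choices, so probability 1/3; weight (5/17)·(1/3) = 5/51.
If it is under cup 3 (prior 1/17): the dealer has 3 equally likely choices, so probability 1/3; weight (1/17)·(1/3) = 1/51.
If it is under cup 4 (prior 6/17): the dealer opened cup 4, so this case is ruled out; weight (6/17)·0 = 0.
If it is under cup 5 (prior 2/17): the dealer has 4 equally likely choices, so probability 1/4; weight (2/17)·(1/4) = 1/34.
The weights sum to 7/34.
So P(the pea under cup 2 | the dealer opened cup 4) = (5/51) / (7/34) = 10/21.

10/21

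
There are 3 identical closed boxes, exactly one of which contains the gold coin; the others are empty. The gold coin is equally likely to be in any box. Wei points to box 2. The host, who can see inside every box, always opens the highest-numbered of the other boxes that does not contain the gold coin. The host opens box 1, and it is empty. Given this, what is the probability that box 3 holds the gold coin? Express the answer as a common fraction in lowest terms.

Condition on the true location of the gold coin.
If it is in box 1 (prior 1/3): the host opened box 1, so this case is ruled out; weight (1/3)·0 = 0.
If it is in box 2 (prior 1/3): the host would have opened box 3 instead, probability 0; weight (1/3)·0 = 0.
If it is in box 3 (prior 1/3): box 1 is the highest-numbered option available, probability 1; weight (1/3)·1 = 1/3.
The weights sum to 1/3.
So P(the gold coin in box 3 | the host opened box 1) = (1/3) / (1/3) = 1.

1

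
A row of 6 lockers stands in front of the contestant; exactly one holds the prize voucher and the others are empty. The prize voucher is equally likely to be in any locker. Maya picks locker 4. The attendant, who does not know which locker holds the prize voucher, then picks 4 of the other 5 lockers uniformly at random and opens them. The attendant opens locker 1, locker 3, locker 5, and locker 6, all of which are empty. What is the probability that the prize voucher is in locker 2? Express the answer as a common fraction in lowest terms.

Apply Bayes' rule, conditioning on where the prize voucher actually is.
If it is in any of lockers 1, 3, 5, and 6 (prior 1/6 each): that locker was opened and seen not to hold the prize — ruled out; weight (1/6)·0 = 0 each.
If it is in either of lockers 2 and 4 (prior 1/6 each): the attendant picks exactly this set with probability 1/5 regardless, and none is the prize; weight (1/6)·(1/5) = 1/30 each.
The weights sum to 1/15.
So P(the prize voucher in locker 2 | the attendant opened locker 1, locker 3, locker 5, and locker 6) = (1/30) / (1/15) = 1/2.

1/2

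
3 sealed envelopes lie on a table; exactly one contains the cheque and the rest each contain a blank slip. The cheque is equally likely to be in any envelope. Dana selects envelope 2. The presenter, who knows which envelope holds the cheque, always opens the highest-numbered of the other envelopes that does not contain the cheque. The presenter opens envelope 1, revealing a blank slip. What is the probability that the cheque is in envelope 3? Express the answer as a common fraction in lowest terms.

Condition on the true location of the cheque.
If it is in envelope 1 (prior 1/3): the presenter opened envelope 1, so this case is ruled out; weight (1/3)·0 = 0.
If it is in envelope 2 (prior 1/3): the presenter would have opened envelope 3 instead, probability 0; weight (1/3)·0 = 0.
If it is in envelope 3 (prior 1/3): envelope 1 is the highest-numbered option available, probability 1; weight (1/3)·1 = 1/3.
The weights sum to 1/3.
So P(the cheque in envelope 3 | the presenter opened envelope 1) = (1/3) / (1/3) = 1.

1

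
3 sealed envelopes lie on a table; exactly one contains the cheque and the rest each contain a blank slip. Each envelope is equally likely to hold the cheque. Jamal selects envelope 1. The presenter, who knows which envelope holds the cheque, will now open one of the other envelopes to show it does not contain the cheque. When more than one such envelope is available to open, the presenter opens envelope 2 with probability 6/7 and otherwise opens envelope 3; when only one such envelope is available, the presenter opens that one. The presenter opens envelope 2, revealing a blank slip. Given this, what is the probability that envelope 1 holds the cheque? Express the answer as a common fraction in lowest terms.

Consider each possible location of the cheque in turn.
If it is in envelope 1 (prior 1/3): envelope 2 is available, opened with probability 6/7; weight (1/3)·(6/7) = 2/7.
If it is in envelope 2 (prior 1/3): the presenter opened envelope 2, so this case is ruled out; weight (1/3)·0 = 0.
If it is in envelope 3 (prior 1/3): only envelope 2 is available, probability 1; weight (1/3)·1 = 1/3.
The weights sum to 13/21.
So P(the cheque in envelope 1 | the presenter opened envelope 2) = (2/7) / (13/21) = 6/13.

6/13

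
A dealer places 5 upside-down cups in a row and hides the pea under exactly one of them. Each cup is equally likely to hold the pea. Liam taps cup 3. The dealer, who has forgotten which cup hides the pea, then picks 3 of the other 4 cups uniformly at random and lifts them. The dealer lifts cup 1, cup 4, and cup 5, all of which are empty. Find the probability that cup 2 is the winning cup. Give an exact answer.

Because the dealer chose which cups to lift without knowing where the pea is, the choice is independent of the prize location. Learning that none of the 3 opened cups holds the pea simply rules out those 3 locations and leaves the remaining 2 cups still equally likely by symmetry.
So P(the pea under cup 2) = 1/2.

1/2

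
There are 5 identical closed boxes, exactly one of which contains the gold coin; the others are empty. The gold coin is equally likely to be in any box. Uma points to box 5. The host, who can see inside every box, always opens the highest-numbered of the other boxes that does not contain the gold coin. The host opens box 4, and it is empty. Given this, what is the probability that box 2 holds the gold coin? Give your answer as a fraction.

1/4

Apply Bayes' rule, conditioning on where the gold coin actually is.
If it is in any of boxes 1, 2, 3, and 5 (prior 1/5 each): box 4 is the highest-numbered option available, probability 1; weight (1/5)·1 = 1/5 each.
If it is in box 4 (prior 1/5): the host opened box 4, so this case is ruled out; weight (1/5)·0 = 0.
The weights sum to 4/5.
So P(the gold coin in box 2 | the host opened box 4) = (1/5) / (4/5) = 1/4.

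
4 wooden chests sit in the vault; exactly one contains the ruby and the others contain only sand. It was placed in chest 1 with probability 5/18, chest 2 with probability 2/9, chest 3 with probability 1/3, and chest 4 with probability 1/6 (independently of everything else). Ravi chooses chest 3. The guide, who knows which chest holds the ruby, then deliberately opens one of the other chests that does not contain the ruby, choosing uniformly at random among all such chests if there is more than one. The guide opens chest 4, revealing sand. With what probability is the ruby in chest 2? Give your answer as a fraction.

4/13

Apply Bayes' rule, conditioning on where the ruby actually is.
If it is in chest 1 (prior 5/18): the guide has 2 equally likely choices, so probability 1/2; weight (5/18)·(1/2) = 5/36.
If it is in chest 2 (prior 2/9): the guide has 2 equally likely choices, so probability 1/2; weight (2/9)·(1/2) = 1/9.
If it is in chest 3 (prior 1/3): the guide has 3 equally likely choices, so probability 1/3; weight (1/3)·(1/3) = 1/9.
If it is in chest 4 (prior 1/6): the guide opened chest 4, so this case is ruled out; weight (1/6)·0 = 0.
The weights sum to 13/36.
So P(the ruby in chest 2 | the guide opened chest 4) = (1/9) / (13/36) = 4/13.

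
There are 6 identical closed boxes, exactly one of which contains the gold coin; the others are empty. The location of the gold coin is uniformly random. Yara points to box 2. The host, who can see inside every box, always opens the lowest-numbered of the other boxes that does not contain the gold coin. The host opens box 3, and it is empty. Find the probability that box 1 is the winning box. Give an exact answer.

Condition on the true location of the gold coin.
If it is in box 1 (prior 1/6): box 3 is the lowest-numbered option available, probability 1; weight (1/6)·1 = 1/6.
If it is in any of boxes 2, 4, 5, and 6 (prior 1/6 each): the host would have opened box 1 instead, probability 0; weight (1/6)·0 = 0 each.
If it is in box 3 (prior 1/6): the host opened box 3, so this case is ruled out; weight (1/6)·0 = 0.
The weights sum to 1/6.
So P(the gold coin in box 1 | the host opened box 3) = (1/6) / (1/6) = 1.

1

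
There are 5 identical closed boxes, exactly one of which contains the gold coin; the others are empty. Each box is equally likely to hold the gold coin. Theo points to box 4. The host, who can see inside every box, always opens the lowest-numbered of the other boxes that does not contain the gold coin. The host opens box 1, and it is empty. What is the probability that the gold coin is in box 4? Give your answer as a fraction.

1/4

Condition on the true location of the gold coin.
If it is in box 1 (prior 1/5): the host opened box 1, so this case is ruled out; weight (1/5)·0 = 0.
If it is in any of boxes 2, 3, 4, and 5 (prior 1/5 each): box 1 is the lowest-numbered option available, probability 1; weight (1/5)·1 = 1/5 each.
The weights sum to 4/5.
So P(the gold coin in box 4 | the host opened box 1) = (1/5) / (4/5) = 1/4.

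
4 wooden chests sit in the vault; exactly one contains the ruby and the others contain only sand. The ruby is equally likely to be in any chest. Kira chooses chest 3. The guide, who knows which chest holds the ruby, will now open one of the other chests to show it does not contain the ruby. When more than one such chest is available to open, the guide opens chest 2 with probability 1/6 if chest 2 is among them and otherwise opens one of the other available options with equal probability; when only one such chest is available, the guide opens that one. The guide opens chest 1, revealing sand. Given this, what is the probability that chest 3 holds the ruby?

5/21

Condition on the true location of the ruby.
If it is in chest 1 (prior 1/4): the guide opened chest 1, so this case is ruled out; weight (1/4)·0 = 0.
If it is in chest 2 (prior 1/4): chest 2 holds the prize so is unavailable; the guide chooses uniformly among the 2 others, probability 1/2; weight (1/4)·(1/2) = 1/8.
If it is in chest 3 (prior 1/4): chest 2 is available but not opened; chest 1 gets probability (1 − 1/6)/2 = 5/12; weight (1/4)·(5/12) = 5/48.
If it is in chest 4 (prior 1/4): chest 2 is available but not opened, probability 5/6; weight (1/4)·(5/6) = 5/24.
The weights sum to 7/16.
So P(the ruby in chest 3 | the guide opened chest 1) = (5/48) / (7/16) = 5/21.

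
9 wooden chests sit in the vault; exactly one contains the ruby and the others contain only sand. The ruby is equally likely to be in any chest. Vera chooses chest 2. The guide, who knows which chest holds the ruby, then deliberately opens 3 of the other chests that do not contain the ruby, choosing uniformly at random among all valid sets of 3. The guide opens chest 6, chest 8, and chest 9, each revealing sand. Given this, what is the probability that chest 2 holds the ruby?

1/9

Apply Bayes' rule, conditioning on where the ruby actually is.
If it is in any of chests 1, 3, 4, 5, and 7 (prior 1/9 each): the guide has 35 equally likely choices, so probability 1/35; weight (1/9)·(1/35) = 1/315 each.
If it is in chest 2 (prior 1/9): the guide has 56 equally likely choices, so probability 1/56; weight (1/9)·(1/56) = 1/504.
If it is in any of chests 6, 8, and 9 (prior 1/9 each): that chest was opened and seen not to hold the prize — ruled out; weight (1/9)·0 = 0 each.
The weights sum to 1/56.
So P(the ruby in chest 2 | the guide opened chest 6, chest 8, and chest 9) = (1/504) / (1/56) = 1/9.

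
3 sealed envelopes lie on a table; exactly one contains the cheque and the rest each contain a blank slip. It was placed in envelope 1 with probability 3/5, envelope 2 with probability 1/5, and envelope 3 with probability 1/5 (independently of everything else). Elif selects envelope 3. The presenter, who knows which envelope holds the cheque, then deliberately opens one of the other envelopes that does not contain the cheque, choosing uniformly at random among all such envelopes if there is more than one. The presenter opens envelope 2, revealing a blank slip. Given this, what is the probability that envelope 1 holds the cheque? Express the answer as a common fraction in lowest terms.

6/7

Consider each possible location of the cheque in turn.
If it is in envelope 1 (prior 3/5): the presenter has no choice, probability 1; weight (3/5)·1 = 3/5.
If it is in envelope 2 (prior 1/5): the presenter opened envelope 2, so this case is ruled out; weight (1/5)·0 = 0.
If it is in envelope 3 (prior 1/5): the presenter has 2 equally likely choices, so probability 1/2; weight (1/5)·(1/2) = 1/10.
The weights sum to 7/10.
So P(the cheque in envelope 1 | the presenter opened envelope 2) = (3/5) / (7/10) = 6/7.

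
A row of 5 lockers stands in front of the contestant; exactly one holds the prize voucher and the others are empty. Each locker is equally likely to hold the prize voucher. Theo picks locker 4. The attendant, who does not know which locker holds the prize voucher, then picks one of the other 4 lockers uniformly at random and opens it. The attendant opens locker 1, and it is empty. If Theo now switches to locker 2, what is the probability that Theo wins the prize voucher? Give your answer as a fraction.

1/4

Because the attendant chose which locker to open without knowing where the prize voucher is, the choice is independent of the prize location. Learning that locker 1 does not hold the prize voucher simply rules out that one location and leaves the remaining 4 lockers still equally likely by symmetry.
So P(the prize voucher in locker 2) = 1/4.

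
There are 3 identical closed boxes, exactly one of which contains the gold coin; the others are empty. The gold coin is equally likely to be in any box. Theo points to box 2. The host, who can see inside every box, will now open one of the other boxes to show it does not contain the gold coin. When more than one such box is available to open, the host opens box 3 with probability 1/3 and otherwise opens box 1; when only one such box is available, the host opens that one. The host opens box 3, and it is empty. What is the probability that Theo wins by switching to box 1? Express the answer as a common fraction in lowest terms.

Condition on the true location of the gold coin.
If it is in box 1 (prior 1/3): only box 3 is available, probability 1; weight (1/3)·1 = 1/3.
If it is in box 2 (prior 1/3): box 3 is available, opened with probability 1/3; weight (1/3)·(1/3) = 1/9.
If it is in box 3 (prior 1/3): the host opened box 3, so this case is ruled out; weight (1/3)·0 = 0.
The weights sum to 4/9.
So P(the gold coin in box 1 | the host opened box 3) = (1/3) / (4/9) = 3/4.

3/4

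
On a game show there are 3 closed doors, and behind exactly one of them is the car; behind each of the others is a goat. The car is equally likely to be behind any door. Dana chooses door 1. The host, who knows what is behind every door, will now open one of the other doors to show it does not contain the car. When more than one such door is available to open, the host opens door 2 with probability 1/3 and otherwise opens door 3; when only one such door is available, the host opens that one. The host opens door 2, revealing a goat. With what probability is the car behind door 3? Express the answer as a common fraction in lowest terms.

3/4

Condition on the true location of the car.
If it is behind door 1 (prior 1/3): door 2 is available, opened with probability 1/3; weight (1/3)·(1/3) = 1/9.
If it is behind door 2 (prior 1/3): the host opened door 2, so this case is ruled out; weight (1/3)·0 = 0.
If it is behind door 3 (prior 1/3): only door 2 is available, probability 1; weight (1/3)·1 = 1/3.
The weights sum to 4/9.
So P(the car behind door 3 | the host opened door 2) = (1/3) / (4/9) = 3/4.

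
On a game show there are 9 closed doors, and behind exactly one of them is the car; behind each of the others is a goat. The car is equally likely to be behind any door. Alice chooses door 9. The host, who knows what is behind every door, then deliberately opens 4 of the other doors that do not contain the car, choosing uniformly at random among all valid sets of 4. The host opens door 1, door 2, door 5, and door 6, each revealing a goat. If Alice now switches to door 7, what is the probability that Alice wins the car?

Apply Bayes' rule, conditioning on where the car actually is.
If it is behind any of doors 1, 2, 5, and 6 (prior 1/9 each): that door was opened and seen not to hold the prize — ruled out; weight (1/9)·0 = 0 each.
If it is behind any of doors 3, 4, 7, and 8 (prior 1/9 each): the host has 35 equally likely choices, so probability 1/35; weight (1/9)·(1/35) = 1/315 each.
If it is behind door 9 (prior 1/9): the host has 70 equally likely choices, so probability 1/70; weight (1/9)·(1/70) = 1/630.
The weights sum to 1/70.
So P(the car behind door 7 | the host opened door 1, door 2, door 5, and door 6) = (1/315) / (1/70) = 2/9.

2/9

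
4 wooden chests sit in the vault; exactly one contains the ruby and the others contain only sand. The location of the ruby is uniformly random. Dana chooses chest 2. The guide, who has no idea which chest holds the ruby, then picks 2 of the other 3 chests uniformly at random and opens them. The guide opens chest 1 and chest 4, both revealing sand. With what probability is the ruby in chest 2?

Consider each possible location of the ruby in turn.
If it is in either of chests 1 and 4 (prior 1/4 each): that chest was opened and seen not to hold the prize — ruled out; weight (1/4)·0 = 0 each.
If it is in either of chests 2 and 3 (prior 1/4 each): the guide picks exactly this set with probability 1/3 regardless, and none is the prize; weight (1/4)·(1/3) = 1/12 each.
The weights sum to 1/6.
So P(the ruby in chest 2 | the guide opened chest 1 and chest 4) = (1/12) / (1/6) = 1/2.

1/2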